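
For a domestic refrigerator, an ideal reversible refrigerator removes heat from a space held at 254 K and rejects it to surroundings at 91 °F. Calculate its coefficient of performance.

T_H = 91 °F → (91 − 32) × 5/9 = 32.78 °C = 305.93 K.
For a reversible refrigerator, COP_R = T_C/(T_H − T_C) = 254.00/(305.93 − 254.00) = 4.891.

COP_R ≈ 4.891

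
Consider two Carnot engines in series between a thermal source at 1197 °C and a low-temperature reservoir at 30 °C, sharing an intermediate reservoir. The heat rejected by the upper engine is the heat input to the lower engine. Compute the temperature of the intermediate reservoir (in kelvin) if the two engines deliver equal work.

T_H = 1197 °C → 1197 + 273.15 = 1470.15 K.
T_C = 30 °C → 30 + 273.15 = 303.15 K.
For reversible stages Q_m = Q_H·(T_m/T_H). Setting W₁ = Q_H(1 − T_m/T_H) equal to W₂ = Q_m(1 − T_C/T_m) = Q_H·(T_m − T_C)/T_H gives T_H − T_m = T_m − T_C, so T_m = (T_H + T_C)/2 = (1470.15 + 303.15)/2 = 887 K.

T_m ≈ 887 K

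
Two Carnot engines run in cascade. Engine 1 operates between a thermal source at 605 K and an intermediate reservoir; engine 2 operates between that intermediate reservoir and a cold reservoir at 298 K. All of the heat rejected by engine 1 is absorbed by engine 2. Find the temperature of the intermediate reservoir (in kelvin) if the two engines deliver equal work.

T_m ≈ 451.5 K

For reversible stages Q_m = Q_H·(T_m/T_H). Setting W₁ = Q_H(1 − T_m/T_H) equal to W₂ = Q_m(1 − T_C/T_m) = Q_H·(T_m − T_C)/T_H gives T_H − T_m = T_m − T_C, so T_m = (T_H + T_C)/2 = (605.00 + 298.00)/2 = 451.5 K.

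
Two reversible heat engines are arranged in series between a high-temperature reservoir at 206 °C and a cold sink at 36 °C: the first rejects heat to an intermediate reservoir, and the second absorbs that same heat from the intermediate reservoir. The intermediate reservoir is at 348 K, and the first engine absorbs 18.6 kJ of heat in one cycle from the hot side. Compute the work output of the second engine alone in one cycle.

W₂ ≈ 1.508 kJ

T_H = 206 °C → 206 + 273.15 = 479.15 K.
T_C = 36 °C → 36 + 273.15 = 309.15 K.
Heat entering the second stage: Q_m = Q_H·(T_m/T_H) = 18.6 × 348.00/479.15 = 13.51 kJ.
Second-stage efficiency η₂ = 1 − T_C/T_m = 1 − 309.15/348.00 = 0.1116, so W₂ = η₂·Q_m = 1.508 kJ.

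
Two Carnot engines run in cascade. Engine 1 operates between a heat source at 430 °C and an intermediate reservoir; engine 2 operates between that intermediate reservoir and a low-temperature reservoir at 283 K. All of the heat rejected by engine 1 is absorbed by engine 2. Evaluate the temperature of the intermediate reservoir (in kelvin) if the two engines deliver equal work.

T_m ≈ 493 K

T_H = 430 °C → 430 + 273.15 = 703.15 K.
For reversible stages Q_m = Q_H·(T_m/T_H). Setting W₁ = Q_H(1 − T_m/T_H) equal to W₂ = Q_m(1 − T_C/T_m) = Q_H·(T_m − T_C)/T_H gives T_H − T_m = T_m − T_C, so T_m = (T_H + T_C)/2 = (703.15 + 283.00)/2 = 493 K.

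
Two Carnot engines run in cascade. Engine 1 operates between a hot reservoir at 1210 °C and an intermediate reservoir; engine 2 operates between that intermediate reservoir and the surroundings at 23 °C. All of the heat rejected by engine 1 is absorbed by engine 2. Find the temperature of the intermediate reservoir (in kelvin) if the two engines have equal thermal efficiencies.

T_m ≈ 662.7 K

T_H = 1210 °C → 1210 + 273.15 = 1483.15 K.
T_C = 23 °C → 23 + 273.15 = 296.15 K.
Equal efficiencies require 1 − T_m/T_H = 1 − T_C/T_m, i.e. T_m/T_H = T_C/T_m, so T_m = √(T_H·T_C) = √(1483.15 × 296.15) = 662.7 K.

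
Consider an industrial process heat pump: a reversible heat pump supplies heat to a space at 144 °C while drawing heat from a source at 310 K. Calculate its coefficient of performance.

COP_HP ≈ 3.89

T_H = 144 °C → 144 + 273.15 = 417.15 K.
COP_HP = T_H/(T_H − T_C) = 417.15/(417.15 − 310.00) = 3.89.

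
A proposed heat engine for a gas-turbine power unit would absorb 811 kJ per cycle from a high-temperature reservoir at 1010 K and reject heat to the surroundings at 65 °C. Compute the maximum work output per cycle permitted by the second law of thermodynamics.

T_C = 65 °C → 65 + 273.15 = 338.15 K.
By the Carnot theorem, η_max = 1 − T_C/T_H = 1 − 338.15/1010.00 = 0.6652.
W_max = η_max · Q_H = 0.6652 × 811 = 539.5 kJ.

W_max ≈ 539.5 kJ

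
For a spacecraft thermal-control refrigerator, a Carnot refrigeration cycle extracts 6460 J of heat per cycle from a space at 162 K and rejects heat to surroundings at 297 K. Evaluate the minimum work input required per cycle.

COP_R = T_C/(T_H − T_C) = 162.00/135.00 = 1.2000.
W = Q_C/COP_R = 6460/1.2000 = 5383 J.

W_in ≈ 5383 J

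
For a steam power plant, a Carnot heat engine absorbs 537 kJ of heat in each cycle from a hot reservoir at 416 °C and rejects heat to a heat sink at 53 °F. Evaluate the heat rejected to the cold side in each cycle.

T_H = 416 °C → 416 + 273.15 = 689.15 K.
T_C = 53 °F → (53 − 32) × 5/9 = 11.67 °C = 284.82 K.
Since the cycle is reversible, η = 1 − T_C/T_H = 1 − 284.82/689.15 = 0.5867.
For a reversible cycle Q_C/Q_H = T_C/T_H, so Q_C = 537 × 284.82/689.15 = 222 kJ.

Q_C ≈ 222 kJ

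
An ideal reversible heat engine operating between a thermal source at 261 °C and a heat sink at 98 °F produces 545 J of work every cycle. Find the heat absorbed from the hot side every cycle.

T_H = 261 °C → 261 + 273.15 = 534.15 K.
T_C = 98 °F → (98 − 32) × 5/9 = 36.67 °C = 309.82 K.
η_rev = 1 − T_C/T_H = 1 − 309.82/534.15 = 0.4200.
Q_H = W/η = 545/0.4200 = 1300 J.

Q_H ≈ 1300 J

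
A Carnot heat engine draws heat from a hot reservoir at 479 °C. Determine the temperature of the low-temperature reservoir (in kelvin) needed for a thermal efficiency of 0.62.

T_H = 479 °C → 479 + 273.15 = 752.15 K.
From η = 1 − T_C/T_H, T_C = T_H·(1 − η) = 752.15 × (1 − 0.62) = 286 K.

T_C ≈ 286 K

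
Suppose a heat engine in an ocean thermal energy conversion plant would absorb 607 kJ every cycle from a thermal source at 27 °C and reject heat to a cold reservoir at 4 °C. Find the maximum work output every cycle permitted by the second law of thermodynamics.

T_H = 27 °C → 27 + 273.15 = 300.15 K.
T_C = 4 °C → 4 + 273.15 = 277.15 K.
The upper bound on efficiency is η_max = 1 − T_C/T_H = 1 − 277.15/300.15 = 0.0766.
W_max = η_max · Q_H = 0.0766 × 607 = 46.5 kJ.

W_max ≈ 46.5 kJ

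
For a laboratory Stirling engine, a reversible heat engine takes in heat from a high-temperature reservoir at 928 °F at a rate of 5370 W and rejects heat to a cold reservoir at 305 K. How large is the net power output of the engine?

T_H = 928 °F → (928 − 32) × 5/9 = 497.78 °C = 770.93 K.
For a reversible engine, η = 1 − T_C/T_H = 1 − 305.00/770.93 = 0.6044.
W = η·Q_H = 0.6044 × 5370 = 3250 W.

Ẇ ≈ 3250 W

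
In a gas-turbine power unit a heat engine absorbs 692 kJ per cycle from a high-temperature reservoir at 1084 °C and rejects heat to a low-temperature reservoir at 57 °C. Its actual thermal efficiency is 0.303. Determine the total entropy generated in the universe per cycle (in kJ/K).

ΔS_univ ≈ 0.951 kJ/K

T_H = 1084 °C → 1084 + 273.15 = 1357.15 K.
T_C = 57 °C → 57 + 273.15 = 330.15 K.
W = η·Q_H = 0.303 × 692 = 209.7 kJ, so Q_C = Q_H − W = 482.3 kJ.
Entropy balance on the reservoirs: −Q_H/T_H = -0.5099 kJ/K, +Q_C/T_C = 1.461 kJ/K.
ΔS_univ = −Q_H/T_H + Q_C/T_C = 0.951 kJ/K (> 0, since η = 0.303 < η_Carnot = 0.757).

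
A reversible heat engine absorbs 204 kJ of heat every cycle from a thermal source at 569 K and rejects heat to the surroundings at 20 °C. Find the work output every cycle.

T_C = 20 °C → 20 + 273.15 = 293.15 K.
Carnot efficiency: η = 1 − T_C/T_H = 1 − 293.15/569.00 = 0.4848.
W = η·Q_H = 0.4848 × 204 = 98.90 kJ.

W ≈ 98.90 kJ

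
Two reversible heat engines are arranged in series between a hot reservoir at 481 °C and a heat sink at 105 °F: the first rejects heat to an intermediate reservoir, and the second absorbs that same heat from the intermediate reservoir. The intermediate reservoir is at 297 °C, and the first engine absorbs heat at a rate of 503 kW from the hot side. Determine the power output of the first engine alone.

Ẇ₁ ≈ 123 kW

T_H = 481 °C → 481 + 273.15 = 754.15 K.
T_C = 105 °F → (105 − 32) × 5/9 = 40.56 °C = 313.71 K.
T_m = 297 °C → 297 + 273.15 = 570.15 K.
First-stage efficiency η₁ = 1 − T_m/T_H = 1 − 570.15/754.15 = 0.2440.
W₁ = η₁·Q_H = 0.2440 × 503 = 123 kW.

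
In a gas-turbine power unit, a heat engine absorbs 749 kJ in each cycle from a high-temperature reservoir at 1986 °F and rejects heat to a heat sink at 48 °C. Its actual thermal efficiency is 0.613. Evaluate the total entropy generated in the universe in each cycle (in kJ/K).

T_H = 1986 °F → (1986 − 32) × 5/9 = 1085.56 °C = 1358.71 K.
T_C = 48 °C → 48 + 273.15 = 321.15 K.
W = η·Q_H = 0.613 × 749 = 459.1 kJ, so Q_C = Q_H − W = 289.9 kJ.
The hot reservoir loses entropy Q_H/T_H = 749/1358.71 = 0.5513 kJ/K; the cold reservoir gains Q_C/T_C = 289.9/321.15 = 0.9026 kJ/K.
ΔS_univ = −Q_H/T_H + Q_C/T_C = 0.3513 kJ/K (> 0, since η = 0.613 < η_Carnot = 0.764).

ΔS_univ ≈ 0.3513 kJ/K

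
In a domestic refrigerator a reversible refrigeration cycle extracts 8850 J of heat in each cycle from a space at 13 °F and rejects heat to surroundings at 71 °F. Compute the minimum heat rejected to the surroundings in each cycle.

T_H = 71 °F → (71 − 32) × 5/9 = 21.67 °C = 294.82 K.
T_C = 13 °F → (13 − 32) × 5/9 = -10.56 °C = 262.59 K.
For a reversible cycle Q_H/Q_C = T_H/T_C, so Q_H = Q_C·T_H/T_C = 8850 × 294.82/262.59 = 9936 J.

Q_H ≈ 9936 J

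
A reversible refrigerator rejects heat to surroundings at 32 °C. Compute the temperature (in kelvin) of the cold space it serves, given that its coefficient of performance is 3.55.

T_H = 32 °C → 32 + 273.15 = 305.15 K.
COP_R = T_C/(T_H − T_C) ⇒ T_C = T_H·COP_R/(1 + COP_R) = 305.15 × 3.55/(1 + 3.55) = 238 K.

T_C ≈ 238 K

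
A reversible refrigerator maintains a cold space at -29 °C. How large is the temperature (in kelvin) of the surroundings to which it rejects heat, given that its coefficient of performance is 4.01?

T_H ≈ 305.0 K

T_C = -29 °C → -29 + 273.15 = 244.15 K.
COP_R = T_C/(T_H − T_C) ⇒ T_H = T_C·(1 + 1/COP_R) = 244.15 × (1 + 1/4.01) = 305.0 K.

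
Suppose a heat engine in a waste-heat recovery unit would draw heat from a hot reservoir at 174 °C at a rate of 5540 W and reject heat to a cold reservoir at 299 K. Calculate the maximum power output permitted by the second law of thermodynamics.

T_H = 174 °C → 174 + 273.15 = 447.15 K.
The second-law ceiling is the Carnot efficiency, η_max = 1 − T_C/T_H = 1 − 299.00/447.15 = 0.3313.
W_max = η_max · Q_H = 0.3313 × 5540 = 1836 W.

Ẇ_max ≈ 1836 W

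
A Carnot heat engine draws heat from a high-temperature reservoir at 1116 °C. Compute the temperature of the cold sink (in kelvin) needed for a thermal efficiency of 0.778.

T_C ≈ 308 K

T_H = 1116 °C → 1116 + 273.15 = 1389.15 K.
From η = 1 − T_C/T_H, T_C = T_H·(1 − η) = 1389.15 × (1 − 0.778) = 308 K.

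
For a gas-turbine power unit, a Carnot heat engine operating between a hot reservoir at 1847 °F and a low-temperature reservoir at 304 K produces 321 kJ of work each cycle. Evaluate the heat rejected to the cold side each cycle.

T_H = 1847 °F → (1847 − 32) × 5/9 = 1008.33 °C = 1281.48 K.
For a reversible engine, η = 1 − T_C/T_H = 1 − 304.00/1281.48 = 0.7628.
Since Q_C/Q_H = T_C/T_H and Q_H = W/η, Q_C = W·T_C/(T_H − T_C) = 321 × 304.00/977.48 = 99.83 kJ.

Q_C ≈ 99.83 kJ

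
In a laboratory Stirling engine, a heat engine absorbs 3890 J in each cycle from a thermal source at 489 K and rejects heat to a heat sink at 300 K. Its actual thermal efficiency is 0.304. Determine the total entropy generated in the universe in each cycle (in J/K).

ΔS_univ ≈ 1.070 J/K

W = η·Q_H = 0.304 × 3890 = 1183 J, so Q_C = Q_H − W = 2707 J.
The hot reservoir loses entropy Q_H/T_H = 3890/489.00 = 7.955 J/K; the cold reservoir gains Q_C/T_C = 2707/300.00 = 9.025 J/K.
ΔS_univ = −Q_H/T_H + Q_C/T_C = 1.070 J/K (> 0, since η = 0.304 < η_Carnot = 0.387).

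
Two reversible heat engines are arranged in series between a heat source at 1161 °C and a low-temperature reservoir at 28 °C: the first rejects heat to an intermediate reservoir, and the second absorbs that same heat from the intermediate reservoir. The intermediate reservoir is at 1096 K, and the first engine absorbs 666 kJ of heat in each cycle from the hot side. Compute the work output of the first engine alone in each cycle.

W₁ ≈ 157 kJ

T_H = 1161 °C → 1161 + 273.15 = 1434.15 K.
T_C = 28 °C → 28 + 273.15 = 301.15 K.
First-stage efficiency η₁ = 1 − T_m/T_H = 1 − 1096.00/1434.15 = 0.2358.
W₁ = η₁·Q_H = 0.2358 × 666 = 157 kJ.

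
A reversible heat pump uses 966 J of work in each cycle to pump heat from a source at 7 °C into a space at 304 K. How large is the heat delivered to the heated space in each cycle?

Q_H ≈ 12300 J

T_C = 7 °C → 7 + 273.15 = 280.15 K.
The Carnot heat-pump COP is COP_HP = T_H/(T_H − T_C) = 304.00/23.85 = 12.7463.
Q_H = COP_HP · W = 12.7463 × 966 = 12300 J.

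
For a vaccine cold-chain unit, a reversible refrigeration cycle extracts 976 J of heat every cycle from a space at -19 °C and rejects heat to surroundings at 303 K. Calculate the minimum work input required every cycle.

W_in ≈ 188 J

T_C = -19 °C → -19 + 273.15 = 254.15 K.
For a reversible refrigerator, COP_R = T_C/(T_H − T_C) = 254.15/48.85 = 5.2027.
W = Q_C/COP_R = 976/5.2027 = 188 J.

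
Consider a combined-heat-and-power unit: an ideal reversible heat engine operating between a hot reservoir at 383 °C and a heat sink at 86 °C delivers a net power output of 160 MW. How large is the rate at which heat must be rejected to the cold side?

T_H = 383 °C → 383 + 273.15 = 656.15 K.
T_C = 86 °C → 86 + 273.15 = 359.15 K.
For a reversible engine, η = 1 − T_C/T_H = 1 − 359.15/656.15 = 0.4526.
Since Q_C/Q_H = T_C/T_H and Q_H = W/η, Q_C = W·T_C/(T_H − T_C) = 160 × 359.15/297.00 = 193 MW.

Q̇_C ≈ 193 MW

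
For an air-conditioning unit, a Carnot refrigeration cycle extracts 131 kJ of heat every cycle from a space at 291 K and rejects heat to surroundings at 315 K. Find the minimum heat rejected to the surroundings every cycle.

Q_H ≈ 142 kJ

For a reversible cycle Q_H/Q_C = T_H/T_C, so Q_H = Q_C·T_H/T_C = 131 × 315.00/291.00 = 142 kJ.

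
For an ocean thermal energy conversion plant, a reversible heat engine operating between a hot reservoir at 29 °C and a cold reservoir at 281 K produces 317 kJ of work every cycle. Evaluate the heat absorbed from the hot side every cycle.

T_H = 29 °C → 29 + 273.15 = 302.15 K.
The Carnot efficiency is η = 1 − T_C/T_H = 1 − 281.00/302.15 = 0.0700.
Q_H = W/η = 317/0.0700 = 4530 kJ.

Q_H ≈ 4530 kJ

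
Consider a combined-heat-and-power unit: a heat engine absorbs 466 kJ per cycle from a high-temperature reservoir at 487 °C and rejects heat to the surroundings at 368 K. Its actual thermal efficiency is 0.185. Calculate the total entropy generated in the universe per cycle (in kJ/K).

ΔS_univ ≈ 0.4190 kJ/K

T_H = 487 °C → 487 + 273.15 = 760.15 K.
W = η·Q_H = 0.185 × 466 = 86.21 kJ, so Q_C = Q_H − W = 379.8 kJ.
Reservoir entropy changes: ΔS_H = −Q_H/T_H = −466/760.15 = -0.6130 kJ/K and ΔS_C = +Q_C/T_C = 379.8/368.00 = 1.032 kJ/K.
ΔS_univ = −Q_H/T_H + Q_C/T_C = 0.4190 kJ/K (> 0, since η = 0.185 < η_Carnot = 0.516).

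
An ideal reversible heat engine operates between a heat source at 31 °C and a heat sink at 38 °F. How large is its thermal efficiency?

η ≈ 0.09096

T_H = 31 °C → 31 + 273.15 = 304.15 K.
T_C = 38 °F → (38 − 32) × 5/9 = 3.33 °C = 276.48 K.
The Carnot efficiency is η = 1 − T_C/T_H = 1 − 276.48/304.15 = 0.09096.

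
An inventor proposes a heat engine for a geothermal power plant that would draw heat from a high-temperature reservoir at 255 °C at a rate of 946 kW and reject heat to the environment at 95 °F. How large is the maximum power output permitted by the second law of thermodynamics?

Ẇ_max ≈ 394 kW

T_H = 255 °C → 255 + 273.15 = 528.15 K.
T_C = 95 °F → (95 − 32) × 5/9 = 35.00 °C = 308.15 K.
By the Carnot theorem, η_max = 1 − T_C/T_H = 1 − 308.15/528.15 = 0.4165.
W_max = η_max · Q_H = 0.4165 × 946 = 394 kW.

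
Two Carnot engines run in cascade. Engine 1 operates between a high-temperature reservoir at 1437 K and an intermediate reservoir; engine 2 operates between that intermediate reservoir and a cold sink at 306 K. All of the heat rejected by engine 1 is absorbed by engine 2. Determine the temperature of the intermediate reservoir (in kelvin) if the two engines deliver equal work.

For reversible stages Q_m = Q_H·(T_m/T_H). Setting W₁ = Q_H(1 − T_m/T_H) equal to W₂ = Q_m(1 − T_C/T_m) = Q_H·(T_m − T_C)/T_H gives T_H − T_m = T_m − T_C, so T_m = (T_H + T_C)/2 = (1437.00 + 306.00)/2 = 872 K.

T_m ≈ 872 K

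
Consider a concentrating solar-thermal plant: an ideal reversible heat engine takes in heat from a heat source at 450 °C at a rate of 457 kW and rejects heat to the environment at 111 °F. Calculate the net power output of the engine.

Ẇ ≈ 257 kW

T_H = 450 °C → 450 + 273.15 = 723.15 K.
T_C = 111 °F → (111 − 32) × 5/9 = 43.89 °C = 317.04 K.
Since the cycle is reversible, η = 1 − T_C/T_H = 1 − 317.04/723.15 = 0.5616.
W = η·Q_H = 0.5616 × 457 = 257 kW.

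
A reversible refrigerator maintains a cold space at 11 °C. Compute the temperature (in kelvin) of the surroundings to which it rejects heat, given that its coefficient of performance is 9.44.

T_H ≈ 314 K

T_C = 11 °C → 11 + 273.15 = 284.15 K.
COP_R = T_C/(T_H − T_C) ⇒ T_H = T_C·(1 + 1/COP_R) = 284.15 × (1 + 1/9.44) = 314 K.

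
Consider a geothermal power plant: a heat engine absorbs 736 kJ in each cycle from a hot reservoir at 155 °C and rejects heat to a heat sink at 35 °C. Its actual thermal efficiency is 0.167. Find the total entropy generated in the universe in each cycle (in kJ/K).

ΔS_univ ≈ 0.271 kJ/K

T_H = 155 °C → 155 + 273.15 = 428.15 K.
T_C = 35 °C → 35 + 273.15 = 308.15 K.
W = η·Q_H = 0.167 × 736 = 122.9 kJ, so Q_C = Q_H − W = 613.1 kJ.
The hot reservoir loses entropy Q_H/T_H = 736/428.15 = 1.719 kJ/K; the cold reservoir gains Q_C/T_C = 613.1/308.15 = 1.990 kJ/K.
ΔS_univ = −Q_H/T_H + Q_C/T_C = 0.271 kJ/K (> 0, since η = 0.167 < η_Carnot = 0.280).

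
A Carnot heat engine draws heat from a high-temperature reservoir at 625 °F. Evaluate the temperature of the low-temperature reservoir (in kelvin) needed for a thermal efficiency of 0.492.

T_H = 625 °F → (625 − 32) × 5/9 = 329.44 °C = 602.59 K.
From η = 1 − T_C/T_H, T_C = T_H·(1 − η) = 602.59 × (1 − 0.492) = 306 K.

T_C ≈ 306 K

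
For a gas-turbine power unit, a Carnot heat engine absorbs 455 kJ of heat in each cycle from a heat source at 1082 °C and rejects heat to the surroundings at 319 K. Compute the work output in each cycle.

W ≈ 347.9 kJ

T_H = 1082 °C → 1082 + 273.15 = 1355.15 K.
For a reversible engine, η = 1 − T_C/T_H = 1 − 319.00/1355.15 = 0.7646.
W = η·Q_H = 0.7646 × 455 = 347.9 kJ.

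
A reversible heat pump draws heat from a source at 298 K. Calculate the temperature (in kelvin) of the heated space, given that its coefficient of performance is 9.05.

COP_HP = T_H/(T_H − T_C) ⇒ T_H = T_C·COP_HP/(COP_HP − 1) = 298.00 × 9.05/(9.05 − 1) = 335.0 K.

T_H ≈ 335.0 K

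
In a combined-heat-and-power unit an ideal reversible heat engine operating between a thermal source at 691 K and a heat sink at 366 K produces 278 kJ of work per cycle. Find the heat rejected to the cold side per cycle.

For a reversible engine, η = 1 − T_C/T_H = 1 − 366.00/691.00 = 0.4703.
Since Q_C/Q_H = T_C/T_H and Q_H = W/η, Q_C = W·T_C/(T_H − T_C) = 278 × 366.00/325.00 = 313 kJ.

Q_C ≈ 313 kJ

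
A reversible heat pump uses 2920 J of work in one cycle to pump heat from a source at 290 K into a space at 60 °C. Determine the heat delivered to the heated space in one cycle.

T_H = 60 °C → 60 + 273.15 = 333.15 K.
The Carnot heat-pump COP is COP_HP = T_H/(T_H − T_C) = 333.15/43.15 = 7.7207.
Q_H = COP_HP · W = 7.7207 × 2920 = 22500 J.

Q_H ≈ 22500 J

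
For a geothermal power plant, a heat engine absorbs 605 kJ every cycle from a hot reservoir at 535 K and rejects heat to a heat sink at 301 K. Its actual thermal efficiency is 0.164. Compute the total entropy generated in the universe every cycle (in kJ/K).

W = η·Q_H = 0.164 × 605 = 99.22 kJ, so Q_C = Q_H − W = 505.8 kJ.
Entropy balance on the reservoirs: −Q_H/T_H = -1.131 kJ/K, +Q_C/T_C = 1.680 kJ/K.
ΔS_univ = −Q_H/T_H + Q_C/T_C = 0.549 kJ/K (> 0, since η = 0.164 < η_Carnot = 0.437).

ΔS_univ ≈ 0.549 kJ/K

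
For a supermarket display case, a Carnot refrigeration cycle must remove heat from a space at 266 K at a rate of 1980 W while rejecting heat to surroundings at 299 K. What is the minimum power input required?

Ẇ_in ≈ 245.6 W

For a reversible refrigerator, COP_R = T_C/(T_H − T_C) = 266.00/33.00 = 8.0606.
W = Q_C/COP_R = 1980/8.0606 = 245.6 W.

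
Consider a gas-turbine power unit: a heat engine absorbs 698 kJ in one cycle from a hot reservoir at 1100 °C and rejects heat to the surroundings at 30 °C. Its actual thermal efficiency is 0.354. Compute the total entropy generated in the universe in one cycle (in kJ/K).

T_H = 1100 °C → 1100 + 273.15 = 1373.15 K.
T_C = 30 °C → 30 + 273.15 = 303.15 K.
W = η·Q_H = 0.354 × 698 = 247.1 kJ, so Q_C = Q_H − W = 450.9 kJ.
Entropy balance on the reservoirs: −Q_H/T_H = -0.5083 kJ/K, +Q_C/T_C = 1.487 kJ/K.
ΔS_univ = −Q_H/T_H + Q_C/T_C = 0.9791 kJ/K (> 0, since η = 0.354 < η_Carnot = 0.779).

ΔS_univ ≈ 0.9791 kJ/K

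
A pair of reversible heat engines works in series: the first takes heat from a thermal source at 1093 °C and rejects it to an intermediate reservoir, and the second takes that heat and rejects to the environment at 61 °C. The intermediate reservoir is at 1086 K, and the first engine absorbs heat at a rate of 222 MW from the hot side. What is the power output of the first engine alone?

T_H = 1093 °C → 1093 + 273.15 = 1366.15 K.
T_C = 61 °C → 61 + 273.15 = 334.15 K.
First-stage efficiency η₁ = 1 − T_m/T_H = 1 − 1086.00/1366.15 = 0.2051.
W₁ = η₁·Q_H = 0.2051 × 222 = 45.5 MW.

Ẇ₁ ≈ 45.5 MW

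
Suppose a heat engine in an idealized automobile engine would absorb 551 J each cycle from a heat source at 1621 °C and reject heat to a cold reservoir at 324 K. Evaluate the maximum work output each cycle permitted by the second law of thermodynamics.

T_H = 1621 °C → 1621 + 273.15 = 1894.15 K.
By the Carnot theorem, η_max = 1 − T_C/T_H = 1 − 324.00/1894.15 = 0.8289.
W_max = η_max · Q_H = 0.8289 × 551 = 457 J.

W_max ≈ 457 J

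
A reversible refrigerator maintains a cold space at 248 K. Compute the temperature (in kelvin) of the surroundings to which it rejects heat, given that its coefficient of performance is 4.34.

COP_R = T_C/(T_H − T_C) ⇒ T_H = T_C·(1 + 1/COP_R) = 248.00 × (1 + 1/4.34) = 305 K.

T_H ≈ 305 K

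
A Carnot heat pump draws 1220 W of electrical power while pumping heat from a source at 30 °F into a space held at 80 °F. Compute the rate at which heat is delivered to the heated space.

Q̇_H ≈ 13200 W

T_H = 80 °F → (80 − 32) × 5/9 = 26.67 °C = 299.82 K.
T_C = 30 °F → (30 − 32) × 5/9 = -1.11 °C = 272.04 K.
The Carnot heat-pump COP is COP_HP = T_H/(T_H − T_C) = 299.82/27.78 = 10.7934.
Q_H = COP_HP · W = 10.7934 × 1220 = 13200 W.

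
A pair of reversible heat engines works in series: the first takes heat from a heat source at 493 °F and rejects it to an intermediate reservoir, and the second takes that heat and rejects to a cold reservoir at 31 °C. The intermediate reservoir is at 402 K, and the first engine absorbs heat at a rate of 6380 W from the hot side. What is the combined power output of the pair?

T_H = 493 °F → (493 − 32) × 5/9 = 256.11 °C = 529.26 K.
T_C = 31 °C → 31 + 273.15 = 304.15 K.
Two reversible stages in series are equivalent to a single Carnot engine between T_H and T_C, so η_total = 1 − T_C/T_H = 1 − 304.15/529.26 = 0.4253.
W_total = η_total · Q_H = 0.4253 × 6380 = 2714 W.

Ẇ_total ≈ 2714 W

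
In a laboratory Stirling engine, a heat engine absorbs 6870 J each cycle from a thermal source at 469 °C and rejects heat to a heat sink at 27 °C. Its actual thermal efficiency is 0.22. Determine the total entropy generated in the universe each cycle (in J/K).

T_H = 469 °C → 469 + 273.15 = 742.15 K.
T_C = 27 °C → 27 + 273.15 = 300.15 K.
W = η·Q_H = 0.22 × 6870 = 1511 J, so Q_C = Q_H − W = 5359 J.
Entropy balance on the reservoirs: −Q_H/T_H = -9.257 J/K, +Q_C/T_C = 17.85 J/K.
ΔS_univ = −Q_H/T_H + Q_C/T_C = 8.596 J/K (> 0, since η = 0.22 < η_Carnot = 0.596).

ΔS_univ ≈ 8.596 J/K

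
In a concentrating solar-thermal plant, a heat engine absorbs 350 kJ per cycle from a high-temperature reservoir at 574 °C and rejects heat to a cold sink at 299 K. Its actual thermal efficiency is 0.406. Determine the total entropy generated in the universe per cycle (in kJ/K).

T_H = 574 °C → 574 + 273.15 = 847.15 K.
W = η·Q_H = 0.406 × 350 = 142.1 kJ, so Q_C = Q_H − W = 207.9 kJ.
The hot reservoir loses entropy Q_H/T_H = 350/847.15 = 0.4131 kJ/K; the cold reservoir gains Q_C/T_C = 207.9/299.00 = 0.6953 kJ/K.
ΔS_univ = −Q_H/T_H + Q_C/T_C = 0.282 kJ/K (> 0, since η = 0.406 < η_Carnot = 0.647).

ΔS_univ ≈ 0.282 kJ/K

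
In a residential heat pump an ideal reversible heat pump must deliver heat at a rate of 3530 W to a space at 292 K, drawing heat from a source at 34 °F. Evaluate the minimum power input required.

Ẇ_in ≈ 214.4 W

T_C = 34 °F → (34 − 32) × 5/9 = 1.11 °C = 274.26 K.
For a reversible heat pump, COP_HP = T_H/(T_H − T_C) = 292.00/17.74 = 16.4610.
W = Q_H/COP_HP = 3530/16.4610 = 214.4 W.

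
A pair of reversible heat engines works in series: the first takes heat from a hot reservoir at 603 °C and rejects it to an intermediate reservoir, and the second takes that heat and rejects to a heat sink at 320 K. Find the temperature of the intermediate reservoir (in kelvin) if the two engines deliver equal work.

T_H = 603 °C → 603 + 273.15 = 876.15 K.
For reversible stages Q_m = Q_H·(T_m/T_H). Setting W₁ = Q_H(1 − T_m/T_H) equal to W₂ = Q_m(1 − T_C/T_m) = Q_H·(T_m − T_C)/T_H gives T_H − T_m = T_m − T_C, so T_m = (T_H + T_C)/2 = (876.15 + 320.00)/2 = 598 K.

T_m ≈ 598 K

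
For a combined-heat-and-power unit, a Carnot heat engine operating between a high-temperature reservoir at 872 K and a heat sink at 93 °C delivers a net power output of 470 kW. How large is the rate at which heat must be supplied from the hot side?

T_C = 93 °C → 93 + 273.15 = 366.15 K.
Since the cycle is reversible, η = 1 − T_C/T_H = 1 − 366.15/872.00 = 0.5801.
Q_H = W/η = 470/0.5801 = 810.2 kW.

Q̇_H ≈ 810.2 kW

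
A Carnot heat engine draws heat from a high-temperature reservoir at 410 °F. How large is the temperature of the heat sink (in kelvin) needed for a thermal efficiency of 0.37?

T_C ≈ 304 K

T_H = 410 °F → (410 − 32) × 5/9 = 210.00 °C = 483.15 K.
From η = 1 − T_C/T_H, T_C = T_H·(1 − η) = 483.15 × (1 − 0.37) = 304 K.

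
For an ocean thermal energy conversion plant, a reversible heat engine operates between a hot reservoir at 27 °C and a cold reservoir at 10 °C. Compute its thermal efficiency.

T_H = 27 °C → 27 + 273.15 = 300.15 K.
T_C = 10 °C → 10 + 273.15 = 283.15 K.
Since the cycle is reversible, η = 1 − T_C/T_H = 1 − 283.15/300.15 = 0.0566.

η ≈ 0.0566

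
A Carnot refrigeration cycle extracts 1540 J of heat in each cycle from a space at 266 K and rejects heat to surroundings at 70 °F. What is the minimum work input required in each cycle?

W_in ≈ 164 J

T_H = 70 °F → (70 − 32) × 5/9 = 21.11 °C = 294.26 K.
For a reversible refrigerator, COP_R = T_C/(T_H − T_C) = 266.00/28.26 = 9.4122.
W = Q_C/COP_R = 1540/9.4122 = 164 J.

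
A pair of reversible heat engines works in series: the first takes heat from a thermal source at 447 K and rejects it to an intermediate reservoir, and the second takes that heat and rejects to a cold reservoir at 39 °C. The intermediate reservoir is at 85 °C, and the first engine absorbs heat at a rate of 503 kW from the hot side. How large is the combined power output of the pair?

T_C = 39 °C → 39 + 273.15 = 312.15 K.
Two reversible stages in series are equivalent to a single Carnot engine between T_H and T_C, so η_total = 1 − T_C/T_H = 1 − 312.15/447.00 = 0.3017.
W_total = η_total · Q_H = 0.3017 × 503 = 152 kW.

Ẇ_total ≈ 152 kW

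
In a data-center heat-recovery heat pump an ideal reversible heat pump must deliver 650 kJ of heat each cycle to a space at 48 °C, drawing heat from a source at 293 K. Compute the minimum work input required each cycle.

T_H = 48 °C → 48 + 273.15 = 321.15 K.
For a reversible heat pump, COP_HP = T_H/(T_H − T_C) = 321.15/28.15 = 11.4085.
W = Q_H/COP_HP = 650/11.4085 = 57.0 kJ.

W_in ≈ 57.0 kJ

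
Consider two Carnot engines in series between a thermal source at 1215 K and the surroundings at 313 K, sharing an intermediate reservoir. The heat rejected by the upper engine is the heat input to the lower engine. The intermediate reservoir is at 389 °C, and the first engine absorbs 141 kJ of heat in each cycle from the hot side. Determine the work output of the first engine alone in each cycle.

W₁ ≈ 64.2 kJ

T_m = 389 °C → 389 + 273.15 = 662.15 K.
First-stage efficiency η₁ = 1 − T_m/T_H = 1 − 662.15/1215.00 = 0.4550.
W₁ = η₁·Q_H = 0.4550 × 141 = 64.2 kJ.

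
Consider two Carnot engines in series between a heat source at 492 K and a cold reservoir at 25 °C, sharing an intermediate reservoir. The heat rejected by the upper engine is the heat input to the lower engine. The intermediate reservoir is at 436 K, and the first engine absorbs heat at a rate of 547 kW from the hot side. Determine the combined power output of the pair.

T_C = 25 °C → 25 + 273.15 = 298.15 K.
Two reversible stages in series are equivalent to a single Carnot engine between T_H and T_C, so η_total = 1 − T_C/T_H = 1 − 298.15/492.00 = 0.3940.
W_total = η_total · Q_H = 0.3940 × 547 = 216 kW.

Ẇ_total ≈ 216 kW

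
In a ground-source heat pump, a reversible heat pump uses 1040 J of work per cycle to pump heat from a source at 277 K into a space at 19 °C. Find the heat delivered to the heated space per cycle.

Q_H ≈ 20100 J

T_H = 19 °C → 19 + 273.15 = 292.15 K.
For a reversible heat pump, COP_HP = T_H/(T_H − T_C) = 292.15/15.15 = 19.2838.
Q_H = COP_HP · W = 19.2838 × 1040 = 20100 J.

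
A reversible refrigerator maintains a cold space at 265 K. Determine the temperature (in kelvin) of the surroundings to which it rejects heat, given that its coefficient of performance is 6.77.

COP_R = T_C/(T_H − T_C) ⇒ T_H = T_C·(1 + 1/COP_R) = 265.00 × (1 + 1/6.77) = 304 K.

T_H ≈ 304 K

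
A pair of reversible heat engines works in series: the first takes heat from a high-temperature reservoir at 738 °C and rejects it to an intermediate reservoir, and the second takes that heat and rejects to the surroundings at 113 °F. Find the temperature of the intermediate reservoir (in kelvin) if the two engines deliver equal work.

T_m ≈ 665 K

T_H = 738 °C → 738 + 273.15 = 1011.15 K.
T_C = 113 °F → (113 − 32) × 5/9 = 45.00 °C = 318.15 K.
For reversible stages Q_m = Q_H·(T_m/T_H). Setting W₁ = Q_H(1 − T_m/T_H) equal to W₂ = Q_m(1 − T_C/T_m) = Q_H·(T_m − T_C)/T_H gives T_H − T_m = T_m − T_C, so T_m = (T_H + T_C)/2 = (1011.15 + 318.15)/2 = 665 K.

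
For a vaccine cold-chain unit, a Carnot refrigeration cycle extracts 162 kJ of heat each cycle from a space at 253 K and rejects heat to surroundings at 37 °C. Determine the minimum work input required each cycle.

W_in ≈ 36.6 kJ

T_H = 37 °C → 37 + 273.15 = 310.15 K.
Carnot COP: COP_R = T_C/(T_H − T_C) = 253.00/57.15 = 4.4269.
W = Q_C/COP_R = 162/4.4269 = 36.6 kJ.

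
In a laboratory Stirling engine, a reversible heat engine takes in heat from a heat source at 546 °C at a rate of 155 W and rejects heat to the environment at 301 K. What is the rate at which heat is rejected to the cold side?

T_H = 546 °C → 546 + 273.15 = 819.15 K.
The Carnot efficiency is η = 1 − T_C/T_H = 1 − 301.00/819.15 = 0.6325.
For a reversible cycle Q_C/Q_H = T_C/T_H, so Q_C = 155 × 301.00/819.15 = 57.0 W.

Q̇_C ≈ 57.0 W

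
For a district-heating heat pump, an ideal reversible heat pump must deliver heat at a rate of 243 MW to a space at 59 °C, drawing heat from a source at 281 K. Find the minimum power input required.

T_H = 59 °C → 59 + 273.15 = 332.15 K.
COP_HP = T_H/(T_H − T_C) = 332.15/51.15 = 6.4936.
W = Q_H/COP_HP = 243/6.4936 = 37.4 MW.

Ẇ_in ≈ 37.4 MW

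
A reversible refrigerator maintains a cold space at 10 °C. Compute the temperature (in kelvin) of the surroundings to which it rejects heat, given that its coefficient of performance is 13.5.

T_H ≈ 304.1 K

T_C = 10 °C → 10 + 273.15 = 283.15 K.
COP_R = T_C/(T_H − T_C) ⇒ T_H = T_C·(1 + 1/COP_R) = 283.15 × (1 + 1/13.5) = 304.1 K.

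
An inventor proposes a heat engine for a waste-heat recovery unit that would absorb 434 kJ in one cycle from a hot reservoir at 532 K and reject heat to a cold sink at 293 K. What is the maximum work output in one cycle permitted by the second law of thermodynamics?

The second-law ceiling is the Carnot efficiency, η_max = 1 − T_C/T_H = 1 − 293.00/532.00 = 0.4492.
W_max = η_max · Q_H = 0.4492 × 434 = 195.0 kJ.

W_max ≈ 195.0 kJ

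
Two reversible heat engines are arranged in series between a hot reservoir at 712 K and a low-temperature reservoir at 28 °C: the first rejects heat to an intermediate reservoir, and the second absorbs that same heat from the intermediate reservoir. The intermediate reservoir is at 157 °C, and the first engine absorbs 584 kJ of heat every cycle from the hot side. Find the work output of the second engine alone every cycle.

W₂ ≈ 106 kJ

T_C = 28 °C → 28 + 273.15 = 301.15 K.
T_m = 157 °C → 157 + 273.15 = 430.15 K.
Heat entering the second stage: Q_m = Q_H·(T_m/T_H) = 584 × 430.15/712.00 = 353 kJ.
Second-stage efficiency η₂ = 1 − T_C/T_m = 1 − 301.15/430.15 = 0.2999, so W₂ = η₂·Q_m = 106 kJ.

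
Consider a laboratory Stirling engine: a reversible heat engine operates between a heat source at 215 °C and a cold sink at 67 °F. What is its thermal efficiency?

η ≈ 0.4006

T_H = 215 °C → 215 + 273.15 = 488.15 K.
T_C = 67 °F → (67 − 32) × 5/9 = 19.44 °C = 292.59 K.
Since the cycle is reversible, η = 1 − T_C/T_H = 1 − 292.59/488.15 = 0.4006.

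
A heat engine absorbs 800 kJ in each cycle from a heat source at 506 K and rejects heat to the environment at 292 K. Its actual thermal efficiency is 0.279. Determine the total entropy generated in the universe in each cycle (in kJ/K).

ΔS_univ ≈ 0.394 kJ/K

W = η·Q_H = 0.279 × 800 = 223.2 kJ, so Q_C = Q_H − W = 576.8 kJ.
Entropy balance on the reservoirs: −Q_H/T_H = -1.581 kJ/K, +Q_C/T_C = 1.975 kJ/K.
ΔS_univ = −Q_H/T_H + Q_C/T_C = 0.394 kJ/K (> 0, since η = 0.279 < η_Carnot = 0.423).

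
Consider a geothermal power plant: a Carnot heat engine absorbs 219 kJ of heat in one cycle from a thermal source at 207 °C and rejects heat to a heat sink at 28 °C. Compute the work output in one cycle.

T_H = 207 °C → 207 + 273.15 = 480.15 K.
T_C = 28 °C → 28 + 273.15 = 301.15 K.
Carnot efficiency: η = 1 − T_C/T_H = 1 − 301.15/480.15 = 0.3728.
W = η·Q_H = 0.3728 × 219 = 81.6 kJ.

W ≈ 81.6 kJ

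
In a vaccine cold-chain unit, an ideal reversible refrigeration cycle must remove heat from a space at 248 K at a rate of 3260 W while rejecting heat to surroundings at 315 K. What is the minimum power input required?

Ẇ_in ≈ 880.7 W

COP_R = T_C/(T_H − T_C) = 248.00/67.00 = 3.7015.
W = Q_C/COP_R = 3260/3.7015 = 880.7 W.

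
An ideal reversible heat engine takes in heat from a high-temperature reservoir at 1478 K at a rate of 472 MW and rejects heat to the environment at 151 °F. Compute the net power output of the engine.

Ẇ ≈ 364 MW

T_C = 151 °F → (151 − 32) × 5/9 = 66.11 °C = 339.26 K.
For a reversible engine, η = 1 − T_C/T_H = 1 − 339.26/1478.00 = 0.7705.
W = η·Q_H = 0.7705 × 472 = 364 MW.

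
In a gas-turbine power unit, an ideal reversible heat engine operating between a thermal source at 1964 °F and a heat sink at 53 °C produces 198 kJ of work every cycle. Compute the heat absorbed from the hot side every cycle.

Q_H ≈ 261.3 kJ

T_H = 1964 °F → (1964 − 32) × 5/9 = 1073.33 °C = 1346.48 K.
T_C = 53 °C → 53 + 273.15 = 326.15 K.
Since the cycle is reversible, η = 1 − T_C/T_H = 1 − 326.15/1346.48 = 0.7578.
Q_H = W/η = 198/0.7578 = 261.3 kJ.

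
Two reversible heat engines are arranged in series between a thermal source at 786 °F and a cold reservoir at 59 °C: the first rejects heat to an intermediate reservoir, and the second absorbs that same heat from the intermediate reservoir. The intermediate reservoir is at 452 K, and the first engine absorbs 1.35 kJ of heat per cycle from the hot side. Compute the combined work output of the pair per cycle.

T_H = 786 °F → (786 − 32) × 5/9 = 418.89 °C = 692.04 K.
T_C = 59 °C → 59 + 273.15 = 332.15 K.
Two reversible stages in series are equivalent to a single Carnot engine between T_H and T_C, so η_total = 1 − T_C/T_H = 1 − 332.15/692.04 = 0.5200.
W_total = η_total · Q_H = 0.5200 × 1.35 = 0.702 kJ.

W_total ≈ 0.702 kJ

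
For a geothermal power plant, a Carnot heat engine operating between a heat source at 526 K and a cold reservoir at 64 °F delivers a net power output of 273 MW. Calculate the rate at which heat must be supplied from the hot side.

T_C = 64 °F → (64 − 32) × 5/9 = 17.78 °C = 290.93 K.
η_rev = 1 − T_C/T_H = 1 − 290.93/526.00 = 0.4469.
Q_H = W/η = 273/0.4469 = 611 MW.

Q̇_H ≈ 611 MW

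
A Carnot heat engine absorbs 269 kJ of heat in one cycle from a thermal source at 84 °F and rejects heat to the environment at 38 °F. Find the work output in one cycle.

W ≈ 22.76 kJ

T_H = 84 °F → (84 − 32) × 5/9 = 28.89 °C = 302.04 K.
T_C = 38 °F → (38 − 32) × 5/9 = 3.33 °C = 276.48 K.
The Carnot efficiency is η = 1 − T_C/T_H = 1 − 276.48/302.04 = 0.0846.
W = η·Q_H = 0.0846 × 269 = 22.76 kJ.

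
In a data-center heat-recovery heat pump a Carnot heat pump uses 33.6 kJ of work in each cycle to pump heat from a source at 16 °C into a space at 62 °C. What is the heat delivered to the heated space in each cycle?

Q_H ≈ 245 kJ

T_H = 62 °C → 62 + 273.15 = 335.15 K.
T_C = 16 °C → 16 + 273.15 = 289.15 K.
The Carnot heat-pump COP is COP_HP = T_H/(T_H − T_C) = 335.15/46.00 = 7.2859.
Q_H = COP_HP · W = 7.2859 × 33.6 = 245 kJ.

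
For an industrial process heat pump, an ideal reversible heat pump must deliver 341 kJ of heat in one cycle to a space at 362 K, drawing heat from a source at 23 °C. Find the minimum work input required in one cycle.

W_in ≈ 62.0 kJ

T_C = 23 °C → 23 + 273.15 = 296.15 K.
Reversible heating COP: COP_HP = T_H/(T_H − T_C) = 362.00/65.85 = 5.4973.
W = Q_H/COP_HP = 341/5.4973 = 62.0 kJ.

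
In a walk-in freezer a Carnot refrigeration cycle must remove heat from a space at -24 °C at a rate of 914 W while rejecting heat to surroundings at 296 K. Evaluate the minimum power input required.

Ẇ_in ≈ 172 W

T_C = -24 °C → -24 + 273.15 = 249.15 K.
COP_R = T_C/(T_H − T_C) = 249.15/46.85 = 5.3180.
W = Q_C/COP_R = 914/5.3180 = 172 W.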